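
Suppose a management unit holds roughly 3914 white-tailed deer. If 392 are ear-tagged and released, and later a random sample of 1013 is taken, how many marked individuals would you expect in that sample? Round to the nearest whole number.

expected recaptures ≈ 101

Expected recaptures E[R] = M·C / N.
E[R] = 392 × 1013 / 3914 = 397096 / 3914 ≈ 101.46 → 101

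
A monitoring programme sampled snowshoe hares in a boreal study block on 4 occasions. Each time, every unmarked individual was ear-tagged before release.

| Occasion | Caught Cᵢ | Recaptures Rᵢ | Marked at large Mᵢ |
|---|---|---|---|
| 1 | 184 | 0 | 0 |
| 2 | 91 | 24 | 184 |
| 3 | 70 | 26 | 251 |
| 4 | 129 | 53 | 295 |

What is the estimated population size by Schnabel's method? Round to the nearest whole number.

Σ MᵢCᵢ = 0·184 + 184·91 + 251·70 + 295·129 = 0 + 16744 + 17570 + 38055 = 72369
Σ Rᵢ = 0 + 24 + 26 + 53 = 103
N̂ = 72369 / 103 ≈ 702.6 → 703

N ≈ 703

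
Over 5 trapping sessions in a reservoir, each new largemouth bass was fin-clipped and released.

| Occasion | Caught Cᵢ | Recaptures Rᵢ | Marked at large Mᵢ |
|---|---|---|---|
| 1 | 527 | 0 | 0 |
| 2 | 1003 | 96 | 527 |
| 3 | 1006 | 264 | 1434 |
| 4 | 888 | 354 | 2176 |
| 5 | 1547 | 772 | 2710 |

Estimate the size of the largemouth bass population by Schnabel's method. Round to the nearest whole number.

Σ MᵢCᵢ = 0·527 + 527·1003 + 1434·1006 + 2176·888 + 2710·1547 = 0 + 528581 + 1442604 + 1932288 + 4192370 = 8095843
Σ Rᵢ = 0 + 96 + 264 + 354 + 772 = 1486
N̂ = 8095843 / 1486 ≈ 5448.1 → 5448

N ≈ 5448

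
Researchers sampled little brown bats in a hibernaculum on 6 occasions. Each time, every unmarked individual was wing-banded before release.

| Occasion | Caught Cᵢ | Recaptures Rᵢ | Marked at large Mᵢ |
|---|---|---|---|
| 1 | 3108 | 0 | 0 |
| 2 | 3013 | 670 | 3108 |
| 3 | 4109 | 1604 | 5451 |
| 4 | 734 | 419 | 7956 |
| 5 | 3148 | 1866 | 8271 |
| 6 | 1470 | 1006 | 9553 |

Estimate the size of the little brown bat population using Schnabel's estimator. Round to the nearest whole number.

Σ MᵢCᵢ = 0·3108 + 3108·3013 + 5451·4109 + 7956·734 + 8271·3148 + 9553·1470 = 0 + 9364404 + 22398159 + 5839704 + 26037108 + 14042910 = 77682285
Σ Rᵢ = 0 + 670 + 1604 + 419 + 1866 + 1006 = 5565
N̂ = 77682285 / 5565 ≈ 13959.1 → 13959

N ≈ 13,959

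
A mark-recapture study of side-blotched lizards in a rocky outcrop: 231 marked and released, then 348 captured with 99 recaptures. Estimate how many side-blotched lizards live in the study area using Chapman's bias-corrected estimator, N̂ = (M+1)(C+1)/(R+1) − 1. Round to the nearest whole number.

N̂ = (231+1)(348+1)/(99+1) − 1 = 232·349/100 − 1
= 80968/100 − 1 ≈ 809.7 − 1 ≈ 808.7 → 809

N ≈ 809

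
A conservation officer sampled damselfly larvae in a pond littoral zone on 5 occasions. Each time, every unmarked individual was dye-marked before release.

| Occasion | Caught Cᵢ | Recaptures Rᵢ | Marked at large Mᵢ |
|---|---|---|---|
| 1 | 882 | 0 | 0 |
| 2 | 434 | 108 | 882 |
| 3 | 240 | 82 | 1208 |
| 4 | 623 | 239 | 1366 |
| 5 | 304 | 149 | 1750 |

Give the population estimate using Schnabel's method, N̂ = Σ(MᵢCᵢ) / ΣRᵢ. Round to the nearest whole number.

Σ MᵢCᵢ = 0·882 + 882·434 + 1208·240 + 1366·623 + 1750·304 = 0 + 382788 + 289920 + 851018 + 532000 = 2055726
Σ Rᵢ = 0 + 108 + 82 + 239 + 149 = 578
N̂ = 2055726 / 578 ≈ 3556.6 → 3557

N ≈ 3557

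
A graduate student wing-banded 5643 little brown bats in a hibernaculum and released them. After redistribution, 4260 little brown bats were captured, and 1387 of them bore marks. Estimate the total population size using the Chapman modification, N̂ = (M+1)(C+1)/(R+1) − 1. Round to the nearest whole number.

N̂ = (5643+1)(4260+1)/(1387+1) − 1 = 5644·4261/1388 − 1
= 24049084/1388 − 1 ≈ 17326.4 − 1 ≈ 17325.4 → 17325

N ≈ 17,325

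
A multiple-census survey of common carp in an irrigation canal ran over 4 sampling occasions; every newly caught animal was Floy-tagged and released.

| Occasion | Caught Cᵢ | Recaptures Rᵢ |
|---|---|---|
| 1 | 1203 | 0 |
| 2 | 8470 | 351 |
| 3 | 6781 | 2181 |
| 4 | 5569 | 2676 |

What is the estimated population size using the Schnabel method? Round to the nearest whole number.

Marked at large before each occasion: Mᵢ = Σⱼ<ᵢ (Cⱼ − Rⱼ) → M1=0, M2=1203, M3=9322, M4=13922
Σ MᵢCᵢ = 0·1203 + 1203·8470 + 9322·6781 + 13922·5569 = 0 + 10189410 + 63212482 + 77531618 = 150933510
Σ Rᵢ = 0 + 351 + 2181 + 2676 = 5208
N̂ = 150933510 / 5208 ≈ 28981.1 → 28981

N ≈ 28,981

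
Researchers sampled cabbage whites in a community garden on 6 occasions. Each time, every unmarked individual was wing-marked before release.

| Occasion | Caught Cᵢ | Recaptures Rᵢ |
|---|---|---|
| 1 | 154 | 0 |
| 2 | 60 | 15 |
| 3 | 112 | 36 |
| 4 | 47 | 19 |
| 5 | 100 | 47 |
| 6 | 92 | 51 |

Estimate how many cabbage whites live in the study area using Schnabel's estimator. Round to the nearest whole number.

Marked at large before each occasion: Mᵢ = Σⱼ<ᵢ (Cⱼ − Rⱼ) → M1=0, M2=154, M3=199, M4=275, M5=303, M6=356
Σ MᵢCᵢ = 0·154 + 154·60 + 199·112 + 275·47 + 303·100 + 356·92 = 0 + 9240 + 22288 + 12925 + 30300 + 32752 = 107505
Σ Rᵢ = 0 + 15 + 36 + 19 + 47 + 51 = 168
N̂ = 107505 / 168 ≈ 639.9 → 640

N ≈ 640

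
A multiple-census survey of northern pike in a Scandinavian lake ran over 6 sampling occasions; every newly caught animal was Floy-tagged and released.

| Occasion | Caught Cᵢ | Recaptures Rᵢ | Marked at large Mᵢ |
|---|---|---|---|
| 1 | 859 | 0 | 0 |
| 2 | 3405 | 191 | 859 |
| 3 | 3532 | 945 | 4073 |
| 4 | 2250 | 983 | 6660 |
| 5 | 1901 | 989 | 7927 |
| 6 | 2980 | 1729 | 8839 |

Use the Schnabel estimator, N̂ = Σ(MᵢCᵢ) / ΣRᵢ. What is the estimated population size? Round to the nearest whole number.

N ≈ 15,238

Σ MᵢCᵢ = 0·859 + 859·3405 + 4073·3532 + 6660·2250 + 7927·1901 + 8839·2980 = 0 + 2924895 + 14385836 + 14985000 + 15069227 + 26340220 = 73705178
Σ Rᵢ = 0 + 191 + 945 + 983 + 989 + 1729 = 4837
N̂ = 73705178 / 4837 ≈ 15237.8 → 15238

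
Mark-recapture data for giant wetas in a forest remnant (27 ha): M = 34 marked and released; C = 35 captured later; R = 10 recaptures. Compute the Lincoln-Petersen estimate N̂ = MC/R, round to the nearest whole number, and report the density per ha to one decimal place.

N̂ = 34·35/10 = 1190/10 = 119
Density = N̂ / area = 119 / 27 ≈ 4.41 → 4.4 per ha

density ≈ 4.4 giant wetas per ha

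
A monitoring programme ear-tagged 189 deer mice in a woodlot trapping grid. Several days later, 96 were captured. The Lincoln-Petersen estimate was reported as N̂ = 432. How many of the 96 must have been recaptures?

R = 42

From N = M·C/R: R = M·C / N = 189·96 / 432 = 18144 / 432 = 42.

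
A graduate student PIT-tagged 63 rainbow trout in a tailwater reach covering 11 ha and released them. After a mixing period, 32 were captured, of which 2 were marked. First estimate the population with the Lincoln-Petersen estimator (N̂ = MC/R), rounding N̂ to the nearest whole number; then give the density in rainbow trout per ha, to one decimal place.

density ≈ 91.6 rainbow trout per ha

N̂ = 63·32/2 = 2016/2 = 1008
Density = N̂ / area = 1008 / 11 ≈ 91.64 → 91.6 per ha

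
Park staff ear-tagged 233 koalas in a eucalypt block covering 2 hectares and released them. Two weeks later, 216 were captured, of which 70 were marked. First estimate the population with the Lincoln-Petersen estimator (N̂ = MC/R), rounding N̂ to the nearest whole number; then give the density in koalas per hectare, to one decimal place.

N̂ = 233·216/70 = 50328/70 ≈ 719.0 → 719
Density = N̂ / area = 719 / 2 ≈ 359.50 → 359.5 per hectare

density ≈ 359.5 koalas per hectare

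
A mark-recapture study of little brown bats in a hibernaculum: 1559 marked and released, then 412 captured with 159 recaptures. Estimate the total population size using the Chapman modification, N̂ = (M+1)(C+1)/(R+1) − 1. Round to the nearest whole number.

N ≈ 4026

N̂ = (1559+1)(412+1)/(159+1) − 1 = 1560·413/160 − 1
= 644280/160 − 1 ≈ 4026.8 − 1 ≈ 4025.8 → 4026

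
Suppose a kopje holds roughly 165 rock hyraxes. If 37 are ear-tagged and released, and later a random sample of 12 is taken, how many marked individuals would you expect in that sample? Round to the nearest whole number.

expected recaptures ≈ 3

The marked fraction of the population is 37/165, so in a sample of 12 expect C·(M/N) marked.
E[R] = 37 × 12 / 165 = 444 / 165 ≈ 2.7 → 3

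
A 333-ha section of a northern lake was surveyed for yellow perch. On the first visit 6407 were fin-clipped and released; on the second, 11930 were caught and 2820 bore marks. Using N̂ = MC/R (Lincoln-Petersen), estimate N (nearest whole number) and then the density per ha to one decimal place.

N̂ = 6407·11930/2820 = 76435510/2820 ≈ 27104.8 → 27105
Density = N̂ / area = 27105 / 333 ≈ 81.40 → 81.4 per ha

density ≈ 81.4 yellow perch per ha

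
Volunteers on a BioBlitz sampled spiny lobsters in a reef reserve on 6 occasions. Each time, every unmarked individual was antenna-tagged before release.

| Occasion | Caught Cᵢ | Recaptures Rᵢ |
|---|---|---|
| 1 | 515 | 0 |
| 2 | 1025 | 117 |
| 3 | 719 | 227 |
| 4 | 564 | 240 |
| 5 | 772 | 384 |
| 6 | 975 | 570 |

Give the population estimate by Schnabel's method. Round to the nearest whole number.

N ≈ 4500

Marked at large before each occasion: Mᵢ = Σⱼ<ᵢ (Cⱼ − Rⱼ) → M1=0, M2=515, M3=1423, M4=1915, M5=2239, M6=2627
Σ MᵢCᵢ = 0·515 + 515·1025 + 1423·719 + 1915·564 + 2239·772 + 2627·975 = 0 + 527875 + 1023137 + 1080060 + 1728508 + 2561325 = 6920905
Σ Rᵢ = 0 + 117 + 227 + 240 + 384 + 570 = 1538
N̂ = 6920905 / 1538 ≈ 4499.9 → 4500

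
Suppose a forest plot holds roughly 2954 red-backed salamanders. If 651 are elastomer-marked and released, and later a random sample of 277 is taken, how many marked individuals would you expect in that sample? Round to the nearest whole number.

expected recaptures ≈ 61

The marked fraction of the population is 651/2954, so in a sample of 277 expect C·(M/N) marked.
E[R] = 651 × 277 / 2954 = 180327 / 2954 ≈ 61.0 → 61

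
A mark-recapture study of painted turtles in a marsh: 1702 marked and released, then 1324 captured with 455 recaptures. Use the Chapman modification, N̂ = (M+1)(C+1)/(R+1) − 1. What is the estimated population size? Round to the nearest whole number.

N̂ = (1702+1)(1324+1)/(455+1) − 1 = 1703·1325/456 − 1
= 2256475/456 − 1 ≈ 4948.4 − 1 ≈ 4947.4 → 4947

N ≈ 4947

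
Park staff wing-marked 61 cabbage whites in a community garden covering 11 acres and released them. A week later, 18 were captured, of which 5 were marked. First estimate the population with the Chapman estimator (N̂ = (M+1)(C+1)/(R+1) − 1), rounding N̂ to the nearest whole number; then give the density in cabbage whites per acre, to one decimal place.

density ≈ 17.7 cabbage whites per acre

N̂ = 62·19/6 − 1 = 1178/6 − 1 ≈ 195.3 → 195
Density = N̂ / area = 195 / 11 ≈ 17.73 → 17.7 per acre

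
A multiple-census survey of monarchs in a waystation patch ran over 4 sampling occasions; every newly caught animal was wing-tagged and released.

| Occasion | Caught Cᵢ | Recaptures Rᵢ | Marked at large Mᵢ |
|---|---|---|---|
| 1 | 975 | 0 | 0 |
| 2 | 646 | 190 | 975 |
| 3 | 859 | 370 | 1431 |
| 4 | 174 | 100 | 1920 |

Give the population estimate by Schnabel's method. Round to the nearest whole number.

Σ MᵢCᵢ = 0·975 + 975·646 + 1431·859 + 1920·174 = 0 + 629850 + 1229229 + 334080 = 2193159
Σ Rᵢ = 0 + 190 + 370 + 100 = 660
N̂ = 2193159 / 660 ≈ 3323.0 → 3323

N ≈ 3323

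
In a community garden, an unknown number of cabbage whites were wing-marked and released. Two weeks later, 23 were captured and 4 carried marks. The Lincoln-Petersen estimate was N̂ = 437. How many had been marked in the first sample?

From N = M·C/R: M = N·R / C = 437·4 / 23 = 1748 / 23 = 76.

M = 76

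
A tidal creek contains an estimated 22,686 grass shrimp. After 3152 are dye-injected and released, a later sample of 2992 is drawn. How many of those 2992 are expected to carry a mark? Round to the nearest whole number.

expected recaptures ≈ 416

Expected recaptures E[R] = M·C / N.
E[R] = 3152 × 2992 / 22686 = 9430784 / 22686 ≈ 415.7 → 416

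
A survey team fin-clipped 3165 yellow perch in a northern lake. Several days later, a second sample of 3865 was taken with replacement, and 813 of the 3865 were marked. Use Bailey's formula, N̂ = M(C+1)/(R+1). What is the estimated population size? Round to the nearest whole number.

N̂ = 3165·(3865+1)/(813+1) = 3165·3866/814 = 12235890/814 ≈ 15031.8 → 15032

N ≈ 15,032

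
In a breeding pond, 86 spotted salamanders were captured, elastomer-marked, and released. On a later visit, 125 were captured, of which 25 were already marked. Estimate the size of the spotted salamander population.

N = 430

The marked fraction in the recapture sample should equal the marked fraction in the population: 25/125 = 86/N.
N = (86 × 125) / 25 = 10750 / 25 = 430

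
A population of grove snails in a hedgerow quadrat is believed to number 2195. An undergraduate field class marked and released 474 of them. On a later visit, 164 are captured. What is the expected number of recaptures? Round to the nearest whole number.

Expected recaptures E[R] = M·C / N.
E[R] = 474 × 164 / 2195 = 77736 / 2195 ≈ 35.4 → 35

expected recaptures ≈ 35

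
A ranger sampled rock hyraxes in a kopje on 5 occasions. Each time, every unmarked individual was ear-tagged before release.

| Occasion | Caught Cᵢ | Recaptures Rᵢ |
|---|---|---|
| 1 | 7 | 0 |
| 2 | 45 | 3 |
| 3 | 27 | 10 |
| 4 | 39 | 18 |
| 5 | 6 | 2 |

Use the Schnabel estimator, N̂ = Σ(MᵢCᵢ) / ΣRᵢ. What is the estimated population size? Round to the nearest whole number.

Marked at large before each occasion: Mᵢ = Σⱼ<ᵢ (Cⱼ − Rⱼ) → M1=0, M2=7, M3=49, M4=66, M5=87
Σ MᵢCᵢ = 0·7 + 7·45 + 49·27 + 66·39 + 87·6 = 0 + 315 + 1323 + 2574 + 522 = 4734
Σ Rᵢ = 0 + 3 + 10 + 18 + 2 = 33
N̂ = 4734 / 33 ≈ 143.45 → 143

N ≈ 143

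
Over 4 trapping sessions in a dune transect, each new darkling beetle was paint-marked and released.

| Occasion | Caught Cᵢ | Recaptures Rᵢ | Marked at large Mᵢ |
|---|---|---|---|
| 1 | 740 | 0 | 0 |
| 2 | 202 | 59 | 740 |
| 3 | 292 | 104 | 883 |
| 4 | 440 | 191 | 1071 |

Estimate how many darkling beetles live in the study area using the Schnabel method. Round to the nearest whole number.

Σ MᵢCᵢ = 0·740 + 740·202 + 883·292 + 1071·440 = 0 + 149480 + 257836 + 471240 = 878556
Σ Rᵢ = 0 + 59 + 104 + 191 = 354
N̂ = 878556 / 354 ≈ 2481.8 → 2482

N ≈ 2482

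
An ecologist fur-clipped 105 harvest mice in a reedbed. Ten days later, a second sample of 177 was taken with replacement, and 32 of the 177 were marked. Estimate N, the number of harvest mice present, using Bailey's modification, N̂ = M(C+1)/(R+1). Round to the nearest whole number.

N ≈ 566

N̂ = 105·(177+1)/(32+1) = 105·178/33 = 18690/33 ≈ 566.4 → 566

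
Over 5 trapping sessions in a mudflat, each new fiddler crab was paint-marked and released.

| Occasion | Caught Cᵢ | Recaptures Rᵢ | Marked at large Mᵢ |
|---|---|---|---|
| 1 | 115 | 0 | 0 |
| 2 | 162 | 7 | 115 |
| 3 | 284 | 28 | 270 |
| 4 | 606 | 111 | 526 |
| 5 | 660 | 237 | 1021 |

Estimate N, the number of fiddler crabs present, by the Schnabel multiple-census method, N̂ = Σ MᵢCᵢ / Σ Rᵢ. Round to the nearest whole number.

N ≈ 2841

Σ MᵢCᵢ = 0·115 + 115·162 + 270·284 + 526·606 + 1021·660 = 0 + 18630 + 76680 + 318756 + 673860 = 1087926
Σ Rᵢ = 0 + 7 + 28 + 111 + 237 = 383
N̂ = 1087926 / 383 ≈ 2840.5 → 2841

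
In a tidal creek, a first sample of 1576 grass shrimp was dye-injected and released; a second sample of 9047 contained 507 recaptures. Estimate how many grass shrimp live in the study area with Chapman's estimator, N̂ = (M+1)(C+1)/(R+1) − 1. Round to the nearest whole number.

N ≈ 28,087

N̂ = (1576+1)(9047+1)/(507+1) − 1 = 1577·9048/508 − 1
= 14268696/508 − 1 ≈ 28088.0 − 1 ≈ 28087.0 → 28087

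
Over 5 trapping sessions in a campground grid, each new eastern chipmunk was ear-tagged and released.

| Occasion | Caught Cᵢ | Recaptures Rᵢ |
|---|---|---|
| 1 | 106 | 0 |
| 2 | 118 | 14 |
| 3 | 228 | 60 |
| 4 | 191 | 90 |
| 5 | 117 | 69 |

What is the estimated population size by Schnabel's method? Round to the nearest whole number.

N ≈ 810

Marked at large before each occasion: Mᵢ = Σⱼ<ᵢ (Cⱼ − Rⱼ) → M1=0, M2=106, M3=210, M4=378, M5=479
Σ MᵢCᵢ = 0·106 + 106·118 + 210·228 + 378·191 + 479·117 = 0 + 12508 + 47880 + 72198 + 56043 = 188629
Σ Rᵢ = 0 + 14 + 60 + 90 + 69 = 233
N̂ = 188629 / 233 ≈ 809.6 → 810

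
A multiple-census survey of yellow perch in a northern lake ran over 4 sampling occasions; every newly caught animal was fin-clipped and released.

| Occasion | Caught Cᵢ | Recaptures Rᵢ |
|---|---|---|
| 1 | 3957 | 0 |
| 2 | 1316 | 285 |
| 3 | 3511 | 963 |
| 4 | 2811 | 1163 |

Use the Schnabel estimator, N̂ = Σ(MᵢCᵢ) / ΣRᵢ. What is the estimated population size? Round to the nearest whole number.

Marked at large before each occasion: Mᵢ = Σⱼ<ᵢ (Cⱼ − Rⱼ) → M1=0, M2=3957, M3=4988, M4=7536
Σ MᵢCᵢ = 0·3957 + 3957·1316 + 4988·3511 + 7536·2811 = 0 + 5207412 + 17512868 + 21183696 = 43903976
Σ Rᵢ = 0 + 285 + 963 + 1163 = 2411
N̂ = 43903976 / 2411 ≈ 18209.9 → 18210

N ≈ 18,210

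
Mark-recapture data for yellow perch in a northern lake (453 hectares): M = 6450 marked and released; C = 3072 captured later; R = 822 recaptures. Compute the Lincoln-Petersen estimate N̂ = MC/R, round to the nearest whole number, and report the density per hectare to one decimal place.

N̂ = 6450·3072/822 = 19814400/822 ≈ 24105.1 → 24105
Density = N̂ / area = 24105 / 453 ≈ 53.21 → 53.2 per hectare

density ≈ 53.2 yellow perch per hectare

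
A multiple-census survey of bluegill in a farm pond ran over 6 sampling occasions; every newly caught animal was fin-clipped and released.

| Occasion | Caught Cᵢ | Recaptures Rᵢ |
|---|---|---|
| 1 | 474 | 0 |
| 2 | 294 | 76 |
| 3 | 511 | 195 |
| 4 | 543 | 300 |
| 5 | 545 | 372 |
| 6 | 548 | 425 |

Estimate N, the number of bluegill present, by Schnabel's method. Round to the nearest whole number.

N ≈ 1829

Marked at large before each occasion: Mᵢ = Σⱼ<ᵢ (Cⱼ − Rⱼ) → M1=0, M2=474, M3=692, M4=1008, M5=1251, M6=1424
Σ MᵢCᵢ = 0·474 + 474·294 + 692·511 + 1008·543 + 1251·545 + 1424·548 = 0 + 139356 + 353612 + 547344 + 681795 + 780352 = 2502459
Σ Rᵢ = 0 + 76 + 195 + 300 + 372 + 425 = 1368
N̂ = 2502459 / 1368 ≈ 1829.3 → 1829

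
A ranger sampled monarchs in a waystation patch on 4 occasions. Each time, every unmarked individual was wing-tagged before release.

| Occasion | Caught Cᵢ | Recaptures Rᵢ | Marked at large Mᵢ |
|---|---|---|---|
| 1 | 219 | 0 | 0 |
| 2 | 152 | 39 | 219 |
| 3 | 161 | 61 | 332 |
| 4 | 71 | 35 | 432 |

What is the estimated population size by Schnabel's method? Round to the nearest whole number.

N ≈ 870

Σ MᵢCᵢ = 0·219 + 219·152 + 332·161 + 432·71 = 0 + 33288 + 53452 + 30672 = 117412
Σ Rᵢ = 0 + 39 + 61 + 35 = 135
N̂ = 117412 / 135 ≈ 869.7 → 870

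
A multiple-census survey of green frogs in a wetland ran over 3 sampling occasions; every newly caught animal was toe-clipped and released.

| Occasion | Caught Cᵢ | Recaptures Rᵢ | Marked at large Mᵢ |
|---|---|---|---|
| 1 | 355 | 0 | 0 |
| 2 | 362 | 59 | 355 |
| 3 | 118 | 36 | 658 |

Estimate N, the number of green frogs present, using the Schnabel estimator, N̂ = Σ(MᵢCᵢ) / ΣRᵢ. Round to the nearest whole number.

N ≈ 2170

Σ MᵢCᵢ = 0·355 + 355·362 + 658·118 = 0 + 128510 + 77644 = 206154
Σ Rᵢ = 0 + 59 + 36 = 95
N̂ = 206154 / 95 ≈ 2170.0 → 2170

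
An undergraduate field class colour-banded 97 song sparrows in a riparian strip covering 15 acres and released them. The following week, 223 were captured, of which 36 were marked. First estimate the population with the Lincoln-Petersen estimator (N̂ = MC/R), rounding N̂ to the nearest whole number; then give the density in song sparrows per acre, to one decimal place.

N̂ = 97·223/36 = 21631/36 ≈ 600.9 → 601
Density = N̂ / area = 601 / 15 ≈ 40.07 → 40.1 per acre

density ≈ 40.1 song sparrows per acre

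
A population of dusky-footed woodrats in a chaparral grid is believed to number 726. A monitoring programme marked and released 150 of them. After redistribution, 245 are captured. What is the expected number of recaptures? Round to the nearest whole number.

Expected recaptures E[R] = M·C / N.
E[R] = 150 × 245 / 726 = 36750 / 726 ≈ 50.6 → 51

expected recaptures ≈ 51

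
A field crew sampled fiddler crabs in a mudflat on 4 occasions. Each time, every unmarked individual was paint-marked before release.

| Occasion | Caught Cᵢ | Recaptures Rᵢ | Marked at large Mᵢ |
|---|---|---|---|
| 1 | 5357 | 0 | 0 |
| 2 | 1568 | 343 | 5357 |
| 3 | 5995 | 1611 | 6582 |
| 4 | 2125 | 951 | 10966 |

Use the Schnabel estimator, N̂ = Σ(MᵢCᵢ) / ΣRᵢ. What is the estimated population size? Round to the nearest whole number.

Σ MᵢCᵢ = 0·5357 + 5357·1568 + 6582·5995 + 10966·2125 = 0 + 8399776 + 39459090 + 23302750 = 71161616
Σ Rᵢ = 0 + 343 + 1611 + 951 = 2905
N̂ = 71161616 / 2905 ≈ 24496.3 → 24496

N ≈ 24,496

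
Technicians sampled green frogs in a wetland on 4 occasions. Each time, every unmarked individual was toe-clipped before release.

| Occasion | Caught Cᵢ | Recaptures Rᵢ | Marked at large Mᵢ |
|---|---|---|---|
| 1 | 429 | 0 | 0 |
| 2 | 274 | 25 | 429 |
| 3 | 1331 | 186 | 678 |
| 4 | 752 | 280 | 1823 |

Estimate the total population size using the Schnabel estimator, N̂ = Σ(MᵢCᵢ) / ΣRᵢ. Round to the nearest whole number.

Σ MᵢCᵢ = 0·429 + 429·274 + 678·1331 + 1823·752 = 0 + 117546 + 902418 + 1370896 = 2390860
Σ Rᵢ = 0 + 25 + 186 + 280 = 491
N̂ = 2390860 / 491 ≈ 4869.4 → 4869

N ≈ 4869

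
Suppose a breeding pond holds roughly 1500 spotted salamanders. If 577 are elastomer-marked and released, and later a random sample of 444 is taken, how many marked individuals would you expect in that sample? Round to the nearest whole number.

The marked fraction of the population is 577/1500, so in a sample of 444 expect C·(M/N) marked.
E[R] = 577 × 444 / 1500 = 256188 / 1500 ≈ 170.8 → 171

expected recaptures ≈ 171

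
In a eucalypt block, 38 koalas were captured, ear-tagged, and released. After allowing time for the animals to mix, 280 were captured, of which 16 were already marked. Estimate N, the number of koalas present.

N = 665

The marked fraction in the recapture sample should equal the marked fraction in the population: 16/280 = 38/N.
N = (38 × 280) / 16 = 10640 / 16 = 665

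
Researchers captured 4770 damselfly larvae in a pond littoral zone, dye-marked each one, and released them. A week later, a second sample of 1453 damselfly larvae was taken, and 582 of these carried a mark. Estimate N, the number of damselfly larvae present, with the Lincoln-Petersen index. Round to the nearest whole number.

N ≈ 11,909

Lincoln-Petersen assumes M/N = R/C, so N = M·C / R.
N = (4770 × 1453) / 582 = 6930810 / 582 ≈ 11908.6 → 11909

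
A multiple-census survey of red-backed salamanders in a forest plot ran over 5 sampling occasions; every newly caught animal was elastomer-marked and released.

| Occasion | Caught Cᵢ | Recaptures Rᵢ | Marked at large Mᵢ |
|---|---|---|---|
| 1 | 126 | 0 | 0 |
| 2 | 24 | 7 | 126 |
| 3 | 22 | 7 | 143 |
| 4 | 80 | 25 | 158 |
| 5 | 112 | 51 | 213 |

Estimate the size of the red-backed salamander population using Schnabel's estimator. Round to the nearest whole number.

Σ MᵢCᵢ = 0·126 + 126·24 + 143·22 + 158·80 + 213·112 = 0 + 3024 + 3146 + 12640 + 23856 = 42666
Σ Rᵢ = 0 + 7 + 7 + 25 + 51 = 90
N̂ = 42666 / 90 ≈ 474.1 → 474

N ≈ 474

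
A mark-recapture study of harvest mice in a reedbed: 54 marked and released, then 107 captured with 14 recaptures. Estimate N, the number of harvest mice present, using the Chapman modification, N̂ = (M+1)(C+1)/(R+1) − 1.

N = 395

N̂ = (54+1)(107+1)/(14+1) − 1 = 55·108/15 − 1
= 5940/15 − 1 = 396 − 1 = 395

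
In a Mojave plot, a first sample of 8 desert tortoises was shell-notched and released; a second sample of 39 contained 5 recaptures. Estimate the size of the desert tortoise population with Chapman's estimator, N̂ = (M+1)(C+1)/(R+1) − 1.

N = 59

N̂ = (8+1)(39+1)/(5+1) − 1 = 9·40/6 − 1
= 360/6 − 1 = 60 − 1 = 59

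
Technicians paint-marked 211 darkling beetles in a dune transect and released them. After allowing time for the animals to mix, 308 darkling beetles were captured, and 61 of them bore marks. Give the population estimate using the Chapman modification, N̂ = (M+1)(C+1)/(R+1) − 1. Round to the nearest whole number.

N ≈ 1056

N̂ = (211+1)(308+1)/(61+1) − 1 = 212·309/62 − 1
= 65508/62 − 1 ≈ 1056.6 − 1 ≈ 1055.6 → 1056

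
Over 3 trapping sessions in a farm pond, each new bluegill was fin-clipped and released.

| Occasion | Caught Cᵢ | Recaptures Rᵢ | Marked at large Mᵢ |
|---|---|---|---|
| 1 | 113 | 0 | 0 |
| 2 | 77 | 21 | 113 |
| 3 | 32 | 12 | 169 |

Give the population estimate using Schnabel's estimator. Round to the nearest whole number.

Σ MᵢCᵢ = 0·113 + 113·77 + 169·32 = 0 + 8701 + 5408 = 14109
Σ Rᵢ = 0 + 21 + 12 = 33
N̂ = 14109 / 33 ≈ 427.5 → 428

N ≈ 428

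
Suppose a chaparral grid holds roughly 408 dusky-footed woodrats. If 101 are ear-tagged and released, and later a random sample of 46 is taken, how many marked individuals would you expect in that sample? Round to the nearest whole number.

The marked fraction of the population is 101/408, so in a sample of 46 expect C·(M/N) marked.
E[R] = 101 × 46 / 408 = 4646 / 408 ≈ 11.4 → 11

expected recaptures ≈ 11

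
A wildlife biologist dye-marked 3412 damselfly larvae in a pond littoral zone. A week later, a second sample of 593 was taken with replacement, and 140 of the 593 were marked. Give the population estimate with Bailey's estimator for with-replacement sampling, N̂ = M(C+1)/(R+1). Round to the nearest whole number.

N ≈ 14,374

N̂ = 3412·(593+1)/(140+1) = 3412·594/141 = 2026728/141 ≈ 14374.0 → 14374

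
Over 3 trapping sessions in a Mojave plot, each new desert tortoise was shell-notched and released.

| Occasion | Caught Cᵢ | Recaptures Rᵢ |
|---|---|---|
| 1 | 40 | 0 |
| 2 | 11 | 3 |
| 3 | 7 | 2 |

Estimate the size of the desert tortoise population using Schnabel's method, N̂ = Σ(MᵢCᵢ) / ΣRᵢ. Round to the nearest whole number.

N ≈ 155

Marked at large before each occasion: Mᵢ = Σⱼ<ᵢ (Cⱼ − Rⱼ) → M1=0, M2=40, M3=48
Σ MᵢCᵢ = 0·40 + 40·11 + 48·7 = 0 + 440 + 336 = 776
Σ Rᵢ = 0 + 3 + 2 = 5
N̂ = 776 / 5 ≈ 155.2 → 155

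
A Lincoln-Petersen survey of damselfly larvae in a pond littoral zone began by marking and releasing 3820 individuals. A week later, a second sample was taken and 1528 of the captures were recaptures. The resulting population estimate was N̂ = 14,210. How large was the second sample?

C = 5684

From N = M·C/R: C = N·R / M = 14210·1528 / 3820 = 21712880 / 3820 = 5684.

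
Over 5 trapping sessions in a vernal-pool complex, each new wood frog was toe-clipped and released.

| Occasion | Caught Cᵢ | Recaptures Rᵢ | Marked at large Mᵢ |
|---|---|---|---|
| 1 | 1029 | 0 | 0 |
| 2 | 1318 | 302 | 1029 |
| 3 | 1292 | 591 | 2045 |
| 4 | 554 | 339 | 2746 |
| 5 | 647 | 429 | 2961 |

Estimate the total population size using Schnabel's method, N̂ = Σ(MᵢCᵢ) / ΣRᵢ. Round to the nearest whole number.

N ≈ 4476

Σ MᵢCᵢ = 0·1029 + 1029·1318 + 2045·1292 + 2746·554 + 2961·647 = 0 + 1356222 + 2642140 + 1521284 + 1915767 = 7435413
Σ Rᵢ = 0 + 302 + 591 + 339 + 429 = 1661
N̂ = 7435413 / 1661 ≈ 4476.47 → 4476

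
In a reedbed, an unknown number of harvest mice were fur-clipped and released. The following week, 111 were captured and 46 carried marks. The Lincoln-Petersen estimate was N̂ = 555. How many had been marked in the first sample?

From N = M·C/R: M = N·R / C = 555·46 / 111 = 25530 / 111 = 230.

M = 230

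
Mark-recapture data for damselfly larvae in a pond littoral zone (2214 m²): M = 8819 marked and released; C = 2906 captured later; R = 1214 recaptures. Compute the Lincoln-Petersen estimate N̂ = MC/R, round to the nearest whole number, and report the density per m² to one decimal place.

N̂ = 8819·2906/1214 = 25628014/1214 ≈ 21110.4 → 21110
Density = N̂ / area = 21110 / 2214 ≈ 9.53 → 9.5 per m²

density ≈ 9.5 damselfly larvae per m²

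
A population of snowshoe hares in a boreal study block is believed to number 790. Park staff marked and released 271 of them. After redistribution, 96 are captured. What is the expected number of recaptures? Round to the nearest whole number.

Expected recaptures E[R] = M·C / N.
E[R] = 271 × 96 / 790 = 26016 / 790 ≈ 32.9 → 33

expected recaptures ≈ 33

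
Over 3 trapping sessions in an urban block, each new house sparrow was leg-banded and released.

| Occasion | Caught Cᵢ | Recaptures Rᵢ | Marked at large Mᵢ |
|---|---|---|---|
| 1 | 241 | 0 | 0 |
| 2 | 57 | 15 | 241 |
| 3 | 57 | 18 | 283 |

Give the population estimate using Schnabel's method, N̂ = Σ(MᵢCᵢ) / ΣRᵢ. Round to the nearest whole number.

Σ MᵢCᵢ = 0·241 + 241·57 + 283·57 = 0 + 13737 + 16131 = 29868
Σ Rᵢ = 0 + 15 + 18 = 33
N̂ = 29868 / 33 ≈ 905.1 → 905

N ≈ 905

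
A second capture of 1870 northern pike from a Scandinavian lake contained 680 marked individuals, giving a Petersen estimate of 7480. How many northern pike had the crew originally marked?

From N = M·C/R: M = N·R / C = 7480·680 / 1870 = 5086400 / 1870 = 2720.

M = 2720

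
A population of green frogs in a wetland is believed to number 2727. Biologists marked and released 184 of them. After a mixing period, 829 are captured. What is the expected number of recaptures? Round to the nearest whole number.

expected recaptures ≈ 56

Expected recaptures E[R] = M·C / N.
E[R] = 184 × 829 / 2727 = 152536 / 2727 ≈ 55.9 → 56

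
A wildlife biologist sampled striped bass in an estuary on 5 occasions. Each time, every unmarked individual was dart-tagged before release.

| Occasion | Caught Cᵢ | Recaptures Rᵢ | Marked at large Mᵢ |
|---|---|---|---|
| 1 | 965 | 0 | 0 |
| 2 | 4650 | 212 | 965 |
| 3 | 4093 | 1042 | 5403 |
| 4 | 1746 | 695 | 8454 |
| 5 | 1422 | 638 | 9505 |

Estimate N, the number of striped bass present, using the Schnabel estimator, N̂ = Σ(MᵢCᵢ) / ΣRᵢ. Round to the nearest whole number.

Σ MᵢCᵢ = 0·965 + 965·4650 + 5403·4093 + 8454·1746 + 9505·1422 = 0 + 4487250 + 22114479 + 14760684 + 13516110 = 54878523
Σ Rᵢ = 0 + 212 + 1042 + 695 + 638 = 2587
N̂ = 54878523 / 2587 ≈ 21213.2 → 21213

N ≈ 21,213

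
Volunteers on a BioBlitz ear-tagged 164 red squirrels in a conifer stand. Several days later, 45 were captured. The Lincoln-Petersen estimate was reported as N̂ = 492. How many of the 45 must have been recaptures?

R = 15

From N = M·C/R: R = M·C / N = 164·45 / 492 = 7380 / 492 = 15.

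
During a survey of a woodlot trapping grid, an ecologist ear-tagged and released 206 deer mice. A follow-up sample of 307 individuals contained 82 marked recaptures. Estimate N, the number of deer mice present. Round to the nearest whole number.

If marked individuals mix randomly, R/C ≈ M/N, giving N ≈ M·C/R.
N = (206 × 307) / 82 = 63242 / 82 ≈ 771.2 → 771

N ≈ 771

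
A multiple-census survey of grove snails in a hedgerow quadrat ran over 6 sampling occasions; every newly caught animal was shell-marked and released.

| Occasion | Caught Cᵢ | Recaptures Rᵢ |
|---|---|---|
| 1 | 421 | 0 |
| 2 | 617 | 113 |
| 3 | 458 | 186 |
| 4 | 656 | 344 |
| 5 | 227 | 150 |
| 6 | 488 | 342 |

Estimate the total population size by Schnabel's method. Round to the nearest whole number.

N ≈ 2278

Marked at large before each occasion: Mᵢ = Σⱼ<ᵢ (Cⱼ − Rⱼ) → M1=0, M2=421, M3=925, M4=1197, M5=1509, M6=1586
Σ MᵢCᵢ = 0·421 + 421·617 + 925·458 + 1197·656 + 1509·227 + 1586·488 = 0 + 259757 + 423650 + 785232 + 342543 + 773968 = 2585150
Σ Rᵢ = 0 + 113 + 186 + 344 + 150 + 342 = 1135
N̂ = 2585150 / 1135 ≈ 2277.7 → 2278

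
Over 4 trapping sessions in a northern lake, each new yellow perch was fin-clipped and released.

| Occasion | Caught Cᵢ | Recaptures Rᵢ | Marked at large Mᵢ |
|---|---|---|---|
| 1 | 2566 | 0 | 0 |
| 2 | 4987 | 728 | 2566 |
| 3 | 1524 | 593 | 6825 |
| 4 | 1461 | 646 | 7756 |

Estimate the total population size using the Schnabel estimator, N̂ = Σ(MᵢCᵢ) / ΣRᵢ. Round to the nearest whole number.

N ≈ 17,554

Σ MᵢCᵢ = 0·2566 + 2566·4987 + 6825·1524 + 7756·1461 = 0 + 12796642 + 10401300 + 11331516 = 34529458
Σ Rᵢ = 0 + 728 + 593 + 646 = 1967
N̂ = 34529458 / 1967 ≈ 17554.4 → 17554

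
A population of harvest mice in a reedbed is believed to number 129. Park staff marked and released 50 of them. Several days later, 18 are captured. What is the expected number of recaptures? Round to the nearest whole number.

Expected recaptures E[R] = M·C / N.
E[R] = 50 × 18 / 129 = 900 / 129 ≈ 7.0 → 7

expected recaptures ≈ 7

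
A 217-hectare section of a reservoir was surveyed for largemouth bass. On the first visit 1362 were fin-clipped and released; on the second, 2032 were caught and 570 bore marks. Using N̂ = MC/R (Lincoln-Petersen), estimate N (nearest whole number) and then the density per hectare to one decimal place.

N̂ = 1362·2032/570 = 2767584/570 ≈ 4855.4 → 4855
Density = N̂ / area = 4855 / 217 ≈ 22.37 → 22.4 per hectare

density ≈ 22.4 largemouth bass per hectare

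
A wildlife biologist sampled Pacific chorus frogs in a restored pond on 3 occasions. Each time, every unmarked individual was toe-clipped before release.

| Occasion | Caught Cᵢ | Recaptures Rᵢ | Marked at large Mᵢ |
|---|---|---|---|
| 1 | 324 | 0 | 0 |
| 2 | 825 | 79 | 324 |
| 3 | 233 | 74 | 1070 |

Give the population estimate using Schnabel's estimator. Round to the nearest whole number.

Σ MᵢCᵢ = 0·324 + 324·825 + 1070·233 = 0 + 267300 + 249310 = 516610
Σ Rᵢ = 0 + 79 + 74 = 153
N̂ = 516610 / 153 ≈ 3376.5 → 3377

N ≈ 3377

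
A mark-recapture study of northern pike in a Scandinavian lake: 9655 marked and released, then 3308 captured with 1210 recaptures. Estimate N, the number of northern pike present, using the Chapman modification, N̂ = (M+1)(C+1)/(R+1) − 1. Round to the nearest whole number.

N̂ = (9655+1)(3308+1)/(1210+1) − 1 = 9656·3309/1211 − 1
= 31951704/1211 − 1 ≈ 26384.6 − 1 ≈ 26383.6 → 26384

N ≈ 26,384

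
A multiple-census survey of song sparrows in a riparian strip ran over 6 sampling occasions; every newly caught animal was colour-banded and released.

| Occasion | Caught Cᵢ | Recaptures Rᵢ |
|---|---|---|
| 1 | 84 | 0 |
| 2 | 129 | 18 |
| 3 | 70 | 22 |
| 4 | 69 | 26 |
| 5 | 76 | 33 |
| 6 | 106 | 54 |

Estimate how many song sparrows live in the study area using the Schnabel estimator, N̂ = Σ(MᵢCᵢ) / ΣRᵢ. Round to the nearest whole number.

N ≈ 640

Marked at large before each occasion: Mᵢ = Σⱼ<ᵢ (Cⱼ − Rⱼ) → M1=0, M2=84, M3=195, M4=243, M5=286, M6=329
Σ MᵢCᵢ = 0·84 + 84·129 + 195·70 + 243·69 + 286·76 + 329·106 = 0 + 10836 + 13650 + 16767 + 21736 + 34874 = 97863
Σ Rᵢ = 0 + 18 + 22 + 26 + 33 + 54 = 153
N̂ = 97863 / 153 ≈ 639.6 → 640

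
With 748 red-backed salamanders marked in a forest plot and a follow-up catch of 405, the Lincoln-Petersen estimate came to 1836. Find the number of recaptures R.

From N = M·C/R: R = M·C / N = 748·405 / 1836 = 302940 / 1836 = 165.

R = 165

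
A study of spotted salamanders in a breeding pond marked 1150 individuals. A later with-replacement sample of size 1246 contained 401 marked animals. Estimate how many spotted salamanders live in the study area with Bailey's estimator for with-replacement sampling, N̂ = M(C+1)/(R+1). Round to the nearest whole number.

N̂ = 1150·(1246+1)/(401+1) = 1150·1247/402 = 1434050/402 ≈ 3567.3 → 3567

N ≈ 3567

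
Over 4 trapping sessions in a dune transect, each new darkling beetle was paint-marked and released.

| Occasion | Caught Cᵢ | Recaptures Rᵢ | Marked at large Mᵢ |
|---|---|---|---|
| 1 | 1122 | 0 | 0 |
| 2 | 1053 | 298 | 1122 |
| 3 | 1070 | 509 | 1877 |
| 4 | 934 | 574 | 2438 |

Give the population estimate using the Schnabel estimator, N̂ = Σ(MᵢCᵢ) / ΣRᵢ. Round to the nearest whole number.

Σ MᵢCᵢ = 0·1122 + 1122·1053 + 1877·1070 + 2438·934 = 0 + 1181466 + 2008390 + 2277092 = 5466948
Σ Rᵢ = 0 + 298 + 509 + 574 = 1381
N̂ = 5466948 / 1381 ≈ 3958.7 → 3959

N ≈ 3959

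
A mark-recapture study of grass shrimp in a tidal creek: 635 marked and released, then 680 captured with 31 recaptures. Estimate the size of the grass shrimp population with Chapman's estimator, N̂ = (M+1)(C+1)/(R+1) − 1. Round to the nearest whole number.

N̂ = (635+1)(680+1)/(31+1) − 1 = 636·681/32 − 1
= 433116/32 − 1 ≈ 13534.9 − 1 ≈ 13533.9 → 13534

N ≈ 13,534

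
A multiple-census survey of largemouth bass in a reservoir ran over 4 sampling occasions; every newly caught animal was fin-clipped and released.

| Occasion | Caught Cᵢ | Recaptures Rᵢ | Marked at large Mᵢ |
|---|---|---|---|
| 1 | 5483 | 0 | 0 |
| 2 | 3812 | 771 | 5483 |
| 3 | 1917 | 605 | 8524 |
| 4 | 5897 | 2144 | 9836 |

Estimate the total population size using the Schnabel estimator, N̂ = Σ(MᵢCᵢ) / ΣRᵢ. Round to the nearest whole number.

Σ MᵢCᵢ = 0·5483 + 5483·3812 + 8524·1917 + 9836·5897 = 0 + 20901196 + 16340508 + 58002892 = 95244596
Σ Rᵢ = 0 + 771 + 605 + 2144 = 3520
N̂ = 95244596 / 3520 ≈ 27058.1 → 27058

N ≈ 27,058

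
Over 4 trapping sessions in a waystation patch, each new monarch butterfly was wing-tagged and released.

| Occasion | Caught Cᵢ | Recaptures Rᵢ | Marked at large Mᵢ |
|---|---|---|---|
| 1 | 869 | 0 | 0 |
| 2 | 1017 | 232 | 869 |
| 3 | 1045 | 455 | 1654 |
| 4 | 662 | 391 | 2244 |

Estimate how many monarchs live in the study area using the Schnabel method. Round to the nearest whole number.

Σ MᵢCᵢ = 0·869 + 869·1017 + 1654·1045 + 2244·662 = 0 + 883773 + 1728430 + 1485528 = 4097731
Σ Rᵢ = 0 + 232 + 455 + 391 = 1078
N̂ = 4097731 / 1078 ≈ 3801.2 → 3801

N ≈ 3801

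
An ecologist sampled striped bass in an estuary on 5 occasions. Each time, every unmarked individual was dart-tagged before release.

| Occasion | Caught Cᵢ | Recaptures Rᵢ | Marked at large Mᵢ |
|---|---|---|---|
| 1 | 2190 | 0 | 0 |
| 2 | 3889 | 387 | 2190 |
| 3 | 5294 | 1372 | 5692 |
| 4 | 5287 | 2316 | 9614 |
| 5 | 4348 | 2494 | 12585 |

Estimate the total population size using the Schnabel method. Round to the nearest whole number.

N ≈ 21,951

Σ MᵢCᵢ = 0·2190 + 2190·3889 + 5692·5294 + 9614·5287 + 12585·4348 = 0 + 8516910 + 30133448 + 50829218 + 54719580 = 144199156
Σ Rᵢ = 0 + 387 + 1372 + 2316 + 2494 = 6569
N̂ = 144199156 / 6569 ≈ 21951.46 → 21951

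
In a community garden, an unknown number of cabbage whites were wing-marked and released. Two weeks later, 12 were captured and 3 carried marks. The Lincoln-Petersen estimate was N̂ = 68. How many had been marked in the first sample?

From N = M·C/R: M = N·R / C = 68·3 / 12 = 204 / 12 = 17.

M = 17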